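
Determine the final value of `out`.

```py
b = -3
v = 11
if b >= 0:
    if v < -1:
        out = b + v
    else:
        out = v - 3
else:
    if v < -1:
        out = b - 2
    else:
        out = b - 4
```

b=-3, v=11
b >= 0 is False; v < -1 is False
→ out = b - 4 = -7

-7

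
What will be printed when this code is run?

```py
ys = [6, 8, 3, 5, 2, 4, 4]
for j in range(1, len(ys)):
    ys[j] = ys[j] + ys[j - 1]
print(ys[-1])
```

j=1: ys[1] = 8+6 = 14 → [6, 14, 3, 5, 2, 4, 4]
j=2: ys[2] = 3+14 = 17 → [6, 14, 17, 5, 2, 4, 4]
j=3: ys[3] = 5+17 = 22 → [6, 14, 17, 22, 2, 4, 4]
j=4: ys[4] = 2+22 = 24 → [6, 14, 17, 22, 24, 4, 4]
j=5: ys[5] = 4+24 = 28 → [6, 14, 17, 22, 24, 28, 4]
j=6: ys[6] = 4+28 = 32 → [6, 14, 17, 22, 24, 28, 32]

32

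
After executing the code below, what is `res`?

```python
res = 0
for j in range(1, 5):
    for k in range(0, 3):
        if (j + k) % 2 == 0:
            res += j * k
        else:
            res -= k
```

10

j=1,k=0: odd sum, res = 0-0 = 0
j=1,k=1: even sum, res = 0+1 = 1
j=1,k=2: odd sum, res = 1-2 = -1
j=2,k=0: even sum, res = (-1)+0 = -1
j=2,k=1: odd sum, res = (-1)-1 = -2
j=2,k=2: even sum, res = (-2)+4 = 2
j=3,k=0: odd sum, res = 2-0 = 2
j=3,k=1: even sum, res = 2+3 = 5
j=3,k=2: odd sum, res = 5-2 = 3
j=4,k=0: even sum, res = 3+0 = 3
j=4,k=1: odd sum, res = 3-1 = 2
j=4,k=2: even sum, res = 2+8 = 10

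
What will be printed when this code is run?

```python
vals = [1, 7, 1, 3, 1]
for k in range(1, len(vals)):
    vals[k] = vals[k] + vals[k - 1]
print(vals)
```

k=1: vals[1] = 7+1 = 8 → [1, 8, 1, 3, 1]
k=2: vals[2] = 1+8 = 9 → [1, 8, 9, 3, 1]
k=3: vals[3] = 3+9 = 12 → [1, 8, 9, 12, 1]
k=4: vals[4] = 1+12 = 13 → [1, 8, 9, 12, 13]

[1, 8, 9, 12, 13]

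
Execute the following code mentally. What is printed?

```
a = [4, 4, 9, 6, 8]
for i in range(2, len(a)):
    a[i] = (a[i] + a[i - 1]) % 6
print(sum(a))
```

i=2: a[2] = (9+4)%6 = 1 → [4, 4, 1, 6, 8]
i=3: a[3] = (6+1)%6 = 1 → [4, 4, 1, 1, 8]
i=4: a[4] = (8+1)%6 = 3 → [4, 4, 1, 1, 3]
sum = 13

13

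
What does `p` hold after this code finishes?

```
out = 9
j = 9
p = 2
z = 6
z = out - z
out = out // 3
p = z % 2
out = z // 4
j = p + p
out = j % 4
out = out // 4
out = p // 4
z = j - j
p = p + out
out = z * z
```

z = 9-6 = 3
out = 9//3 = 3
p = 3%2 = 1
out = 3//4 = 0
j = 1+1 = 2
out = 2%4 = 2
out = 2//4 = 0
out = 1//4 = 0
z = 2-2 = 0
p = 1+0 = 1
out = 0*0 = 0

1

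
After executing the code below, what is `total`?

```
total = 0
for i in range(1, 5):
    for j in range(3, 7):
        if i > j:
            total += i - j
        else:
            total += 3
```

i=1,j=3: not 1>3, total = 0+3 = 3
i=1,j=4: not 1>4, total = 3+3 = 6
i=1,j=5: not 1>5, total = 6+3 = 9
i=1,j=6: not 1>6, total = 9+3 = 12
i=2,j=3: not 2>3, total = 12+3 = 15
i=2,j=4: not 2>4, total = 15+3 = 18
i=2,j=5: not 2>5, total = 18+3 = 21
i=2,j=6: not 2>6, total = 21+3 = 24
i=3,j=3: not 3>3, total = 24+3 = 27
i=3,j=4: not 3>4, total = 27+3 = 30
i=3,j=5: not 3>5, total = 30+3 = 33
i=3,j=6: not 3>6, total = 33+3 = 36
i=4,j=3: 4>3, total = 36+1 = 37
i=4,j=4: not 4>4, total = 37+3 = 40
i=4,j=5: not 4>5, total = 40+3 = 43
i=4,j=6: not 4>6, total = 43+3 = 46

46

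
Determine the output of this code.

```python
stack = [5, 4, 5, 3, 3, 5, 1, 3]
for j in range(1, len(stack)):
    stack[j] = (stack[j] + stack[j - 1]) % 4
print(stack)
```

j=1: stack[1] = (4+5)%4 = 1 → [5, 1, 5, 3, 3, 5, 1, 3]
j=2: stack[2] = (5+1)%4 = 2 → [5, 1, 2, 3, 3, 5, 1, 3]
j=3: stack[3] = (3+2)%4 = 1 → [5, 1, 2, 1, 3, 5, 1, 3]
j=4: stack[4] = (3+1)%4 = 0 → [5, 1, 2, 1, 0, 5, 1, 3]
j=5: stack[5] = (5+0)%4 = 1 → [5, 1, 2, 1, 0, 1, 1, 3]
j=6: stack[6] = (1+1)%4 = 2 → [5, 1, 2, 1, 0, 1, 2, 3]
j=7: stack[7] = (3+2)%4 = 1 → [5, 1, 2, 1, 0, 1, 2, 1]

[5, 1, 2, 1, 0, 1, 2, 1]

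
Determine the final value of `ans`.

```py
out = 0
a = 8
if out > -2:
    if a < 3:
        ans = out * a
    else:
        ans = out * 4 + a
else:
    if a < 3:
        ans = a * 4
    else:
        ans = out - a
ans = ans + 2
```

10

out=0, a=8
out > -2 is True; a < 3 is False
→ ans = out * 4 + a = 8
ans = 8+2 = 10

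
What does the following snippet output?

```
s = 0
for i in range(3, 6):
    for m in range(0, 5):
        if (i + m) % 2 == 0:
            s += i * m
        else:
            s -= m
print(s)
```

i=3,m=0: odd sum, s = 0-0 = 0
i=3,m=1: even sum, s = 0+3 = 3
i=3,m=2: odd sum, s = 3-2 = 1
i=3,m=3: even sum, s = 1+9 = 10
i=3,m=4: odd sum, s = 10-4 = 6
i=4,m=0: even sum, s = 6+0 = 6
i=4,m=1: odd sum, s = 6-1 = 5
i=4,m=2: even sum, s = 5+8 = 13
i=4,m=3: odd sum, s = 13-3 = 10
i=4,m=4: even sum, s = 10+16 = 26
i=5,m=0: odd sum, s = 26-0 = 26
i=5,m=1: even sum, s = 26+5 = 31
i=5,m=2: odd sum, s = 31-2 = 29
i=5,m=3: even sum, s = 29+15 = 44
i=5,m=4: odd sum, s = 44-4 = 40

40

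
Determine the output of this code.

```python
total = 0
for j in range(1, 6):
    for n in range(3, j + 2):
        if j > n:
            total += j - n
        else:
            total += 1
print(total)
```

11

j=2,n=3: not 2>3, total = 0+1 = 1
j=3,n=3: not 3>3, total = 1+1 = 2
j=3,n=4: not 3>4, total = 2+1 = 3
j=4,n=3: 4>3, total = 3+1 = 4
j=4,n=4: not 4>4, total = 4+1 = 5
j=4,n=5: not 4>5, total = 5+1 = 6
j=5,n=3: 5>3, total = 6+2 = 8
j=5,n=4: 5>4, total = 8+1 = 9
j=5,n=5: not 5>5, total = 9+1 = 10
j=5,n=6: not 5>6, total = 10+1 = 11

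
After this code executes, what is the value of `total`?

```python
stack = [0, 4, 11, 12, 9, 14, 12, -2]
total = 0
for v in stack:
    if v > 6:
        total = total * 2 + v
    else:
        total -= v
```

222

v=0: not >6, total = 0-0 = 0
v=4: not >6, total = 0-4 = -4
v=11: >6, total = (-4)*2+11 = 3
v=12: >6, total = 3*2+12 = 18
v=9: >6, total = 18*2+9 = 45
v=14: >6, total = 45*2+14 = 104
v=12: >6, total = 104*2+12 = 220
v=-2: not >6, total = 220-(-2) = 222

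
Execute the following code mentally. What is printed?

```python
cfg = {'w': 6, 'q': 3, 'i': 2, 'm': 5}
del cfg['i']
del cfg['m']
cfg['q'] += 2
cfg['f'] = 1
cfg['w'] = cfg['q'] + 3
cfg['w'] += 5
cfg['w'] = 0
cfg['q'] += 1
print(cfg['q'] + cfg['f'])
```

7

del 'i' → {'w': 6, 'q': 3, 'm': 5}
del 'm' → {'w': 6, 'q': 3}
cfg['q'] = 3+2 = 5 → {'w': 6, 'q': 5}
cfg['f'] = 1 → {'w': 6, 'q': 5, 'f': 1}
cfg['w'] = cfg['q']+3 = 8 → {'w': 8, 'q': 5, 'f': 1}
cfg['w'] = 8+5 = 13 → {'w': 13, 'q': 5, 'f': 1}
cfg['w'] = 0 → {'w': 0, 'q': 5, 'f': 1}
cfg['q'] = 5+1 = 6 → {'w': 0, 'q': 6, 'f': 1}
cfg['q']+cfg['f'] = 6+1 = 7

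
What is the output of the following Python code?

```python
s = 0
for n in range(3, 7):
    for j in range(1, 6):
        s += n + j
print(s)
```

150

n=3,j=1: s = 0+4 = 4
n=3,j=2: s = 4+5 = 9
n=3,j=3: s = 9+6 = 15
n=3,j=4: s = 15+7 = 22
n=3,j=5: s = 22+8 = 30
n=4,j=1: s = 30+5 = 35
n=4,j=2: s = 35+6 = 41
n=4,j=3: s = 41+7 = 48
n=4,j=4: s = 48+8 = 56
n=4,j=5: s = 56+9 = 65
n=5,j=1: s = 65+6 = 71
n=5,j=2: s = 71+7 = 78
n=5,j=3: s = 78+8 = 86
n=5,j=4: s = 86+9 = 95
n=5,j=5: s = 95+10 = 105
n=6,j=1: s = 105+7 = 112
n=6,j=2: s = 112+8 = 120
n=6,j=3: s = 120+9 = 129
n=6,j=4: s = 129+10 = 139
n=6,j=5: s = 139+11 = 150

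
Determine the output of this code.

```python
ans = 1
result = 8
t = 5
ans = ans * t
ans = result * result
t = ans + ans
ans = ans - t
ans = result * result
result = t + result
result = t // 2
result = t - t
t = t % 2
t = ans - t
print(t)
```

64

ans = 1*5 = 5
ans = 8*8 = 64
t = 64+64 = 128
ans = 64-128 = -64
ans = 8*8 = 64
result = 128+8 = 136
result = 128//2 = 64
result = 128-128 = 0
t = 128%2 = 0
t = 64-0 = 64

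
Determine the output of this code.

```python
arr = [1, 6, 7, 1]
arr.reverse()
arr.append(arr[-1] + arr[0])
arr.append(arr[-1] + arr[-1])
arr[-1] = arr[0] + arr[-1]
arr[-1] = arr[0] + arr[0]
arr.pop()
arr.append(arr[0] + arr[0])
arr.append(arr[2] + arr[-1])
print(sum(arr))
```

27

reverse → [1, 7, 6, 1]
append arr[-1]+arr[0] = 1+1 = 2 → [1, 7, 6, 1, 2]
append arr[-1]+arr[-1] = 2+2 = 4 → [1, 7, 6, 1, 2, 4]
arr[-1] = arr[0]+arr[-1] = 1+4 = 5 → [1, 7, 6, 1, 2, 5]
arr[-1] = arr[0]+arr[0] = 1+1 = 2 → [1, 7, 6, 1, 2, 2]
pop() removes 2 → [1, 7, 6, 1, 2]
append arr[0]+arr[0] = 1+1 = 2 → [1, 7, 6, 1, 2, 2]
append arr[2]+arr[-1] = 6+2 = 8 → [1, 7, 6, 1, 2, 2, 8]
sum = 27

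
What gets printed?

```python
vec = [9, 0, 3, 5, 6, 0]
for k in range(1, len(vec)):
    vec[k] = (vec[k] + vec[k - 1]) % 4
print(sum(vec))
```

k=1: vec[1] = (0+9)%4 = 1 → [9, 1, 3, 5, 6, 0]
k=2: vec[2] = (3+1)%4 = 0 → [9, 1, 0, 5, 6, 0]
k=3: vec[3] = (5+0)%4 = 1 → [9, 1, 0, 1, 6, 0]
k=4: vec[4] = (6+1)%4 = 3 → [9, 1, 0, 1, 3, 0]
k=5: vec[5] = (0+3)%4 = 3 → [9, 1, 0, 1, 3, 3]
sum = 17

17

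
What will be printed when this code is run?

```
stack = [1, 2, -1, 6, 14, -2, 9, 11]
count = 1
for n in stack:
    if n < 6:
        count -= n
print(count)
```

n=1: <6, count = 1-1 = 0
n=2: <6, count = 0-2 = -2
n=-1: <6, count = (-2)-(-1) = -1
n=6: not <6
n=14: not <6
n=-2: <6, count = (-1)-(-2) = 1
n=9: not <6
n=11: not <6

1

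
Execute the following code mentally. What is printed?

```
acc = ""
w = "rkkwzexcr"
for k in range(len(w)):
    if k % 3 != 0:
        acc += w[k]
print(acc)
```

k=0: skip
k=1: add 'k' → 'k'
k=2: add 'k' → 'kk'
k=3: skip
k=4: add 'z' → 'kkz'
k=5: add 'e' → 'kkze'
k=6: skip
k=7: add 'c' → 'kkzec'
k=8: add 'r' → 'kkzecr'

kkzecr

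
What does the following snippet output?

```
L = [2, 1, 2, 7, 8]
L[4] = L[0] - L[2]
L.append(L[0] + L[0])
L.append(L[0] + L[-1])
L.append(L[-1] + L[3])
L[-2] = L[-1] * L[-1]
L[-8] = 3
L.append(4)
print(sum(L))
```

203

L[4] = L[0]-L[2] = 2-2 = 0 → [2, 1, 2, 7, 0]
append L[0]+L[0] = 2+2 = 4 → [2, 1, 2, 7, 0, 4]
append L[0]+L[-1] = 2+4 = 6 → [2, 1, 2, 7, 0, 4, 6]
append L[-1]+L[3] = 6+7 = 13 → [2, 1, 2, 7, 0, 4, 6, 13]
L[-2] = L[-1]*L[-1] = 13*13 = 169 → [2, 1, 2, 7, 0, 4, 169, 13]
L[-8] = 3 → [3, 1, 2, 7, 0, 4, 169, 13]
append 4 → [3, 1, 2, 7, 0, 4, 169, 13, 4]
sum = 203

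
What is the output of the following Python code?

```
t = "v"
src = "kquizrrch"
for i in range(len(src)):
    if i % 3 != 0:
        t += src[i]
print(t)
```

vquzrch

i=0: skip
i=1: add 'q' → 'vq'
i=2: add 'u' → 'vqu'
i=3: skip
i=4: add 'z' → 'vquz'
i=5: add 'r' → 'vquzr'
i=6: skip
i=7: add 'c' → 'vquzrc'
i=8: add 'h' → 'vquzrch'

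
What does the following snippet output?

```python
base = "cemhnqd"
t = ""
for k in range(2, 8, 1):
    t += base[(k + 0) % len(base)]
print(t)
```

k=2: add base[2]='m' → 'm'
k=3: add base[3]='h' → 'mh'
k=4: add base[4]='n' → 'mhn'
k=5: add base[5]='q' → 'mhnq'
k=6: add base[6]='d' → 'mhnqd'
k=7: add base[0]='c' → 'mhnqdc'

mhnqdc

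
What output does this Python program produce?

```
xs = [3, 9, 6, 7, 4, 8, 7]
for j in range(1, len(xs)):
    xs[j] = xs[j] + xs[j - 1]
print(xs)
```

j=1: xs[1] = 9+3 = 12 → [3, 12, 6, 7, 4, 8, 7]
j=2: xs[2] = 6+12 = 18 → [3, 12, 18, 7, 4, 8, 7]
j=3: xs[3] = 7+18 = 25 → [3, 12, 18, 25, 4, 8, 7]
j=4: xs[4] = 4+25 = 29 → [3, 12, 18, 25, 29, 8, 7]
j=5: xs[5] = 8+29 = 37 → [3, 12, 18, 25, 29, 37, 7]
j=6: xs[6] = 7+37 = 44 → [3, 12, 18, 25, 29, 37, 44]

[3, 12, 18, 25, 29, 37, 44]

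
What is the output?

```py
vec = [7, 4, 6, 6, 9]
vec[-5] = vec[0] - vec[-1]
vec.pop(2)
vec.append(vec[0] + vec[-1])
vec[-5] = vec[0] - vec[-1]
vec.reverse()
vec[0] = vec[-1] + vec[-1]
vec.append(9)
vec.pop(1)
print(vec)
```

[-18, 6, 4, -9, 9]

vec[-5] = vec[0]-vec[-1] = 7-9 = -2 → [-2, 4, 6, 6, 9]
pop(2) removes 6 → [-2, 4, 6, 9]
append vec[0]+vec[-1] = (-2)+9 = 7 → [-2, 4, 6, 9, 7]
vec[-5] = vec[0]-vec[-1] = (-2)-7 = -9 → [-9, 4, 6, 9, 7]
reverse → [7, 9, 6, 4, -9]
vec[0] = vec[-1]+vec[-1] = (-9)+(-9) = -18 → [-18, 9, 6, 4, -9]
append 9 → [-18, 9, 6, 4, -9, 9]
pop(1) removes 9 → [-18, 6, 4, -9, 9]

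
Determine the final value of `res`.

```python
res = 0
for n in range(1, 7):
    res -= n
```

n=1: res = 0-1 = -1
n=2: res = (-1)-2 = -3
n=3: res = (-3)-3 = -6
n=4: res = (-6)-4 = -10
n=5: res = (-10)-5 = -15
n=6: res = (-15)-6 = -21

-21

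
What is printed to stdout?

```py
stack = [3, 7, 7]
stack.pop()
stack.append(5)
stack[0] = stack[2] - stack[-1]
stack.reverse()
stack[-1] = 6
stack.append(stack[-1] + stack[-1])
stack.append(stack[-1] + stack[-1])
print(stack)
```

[5, 7, 6, 12, 24]

pop() removes 7 → [3, 7]
append 5 → [3, 7, 5]
stack[0] = stack[2]-stack[-1] = 5-5 = 0 → [0, 7, 5]
reverse → [5, 7, 0]
stack[-1] = 6 → [5, 7, 6]
append stack[-1]+stack[-1] = 6+6 = 12 → [5, 7, 6, 12]
append stack[-1]+stack[-1] = 12+12 = 24 → [5, 7, 6, 12, 24]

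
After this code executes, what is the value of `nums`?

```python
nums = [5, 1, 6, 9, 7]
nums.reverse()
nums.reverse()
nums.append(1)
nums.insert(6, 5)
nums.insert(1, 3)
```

[5, 3, 1, 6, 9, 7, 1, 5]

reverse → [7, 9, 6, 1, 5]
reverse → [5, 1, 6, 9, 7]
append 1 → [5, 1, 6, 9, 7, 1]
insert 5 at 6 → [5, 1, 6, 9, 7, 1, 5]
insert 3 at 1 → [5, 3, 1, 6, 9, 7, 1, 5]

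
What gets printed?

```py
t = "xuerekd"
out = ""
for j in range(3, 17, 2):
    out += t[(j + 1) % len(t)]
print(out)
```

j=3: add t[4]='e' → 'e'
j=5: add t[6]='d' → 'ed'
j=7: add t[1]='u' → 'edu'
j=9: add t[3]='r' → 'edur'
j=11: add t[5]='k' → 'edurk'
j=13: add t[0]='x' → 'edurkx'
j=15: add t[2]='e' → 'edurkxe'

edurkxe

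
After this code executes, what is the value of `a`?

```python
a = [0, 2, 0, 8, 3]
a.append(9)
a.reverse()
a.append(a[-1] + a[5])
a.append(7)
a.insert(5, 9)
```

append 9 → [0, 2, 0, 8, 3, 9]
reverse → [9, 3, 8, 0, 2, 0]
append a[-1]+a[5] = 0+0 = 0 → [9, 3, 8, 0, 2, 0, 0]
append 7 → [9, 3, 8, 0, 2, 0, 0, 7]
insert 9 at 5 → [9, 3, 8, 0, 2, 9, 0, 0, 7]

[9, 3, 8, 0, 2, 9, 0, 0, 7]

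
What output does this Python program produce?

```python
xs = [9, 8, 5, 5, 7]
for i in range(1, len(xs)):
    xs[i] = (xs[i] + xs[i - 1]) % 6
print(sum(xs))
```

25

i=1: xs[1] = (8+9)%6 = 5 → [9, 5, 5, 5, 7]
i=2: xs[2] = (5+5)%6 = 4 → [9, 5, 4, 5, 7]
i=3: xs[3] = (5+4)%6 = 3 → [9, 5, 4, 3, 7]
i=4: xs[4] = (7+3)%6 = 4 → [9, 5, 4, 3, 4]
sum = 25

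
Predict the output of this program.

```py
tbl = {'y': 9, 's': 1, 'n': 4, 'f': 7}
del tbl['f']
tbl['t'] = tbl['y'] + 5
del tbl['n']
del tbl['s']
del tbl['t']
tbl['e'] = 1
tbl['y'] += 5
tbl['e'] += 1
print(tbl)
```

del 'f' → {'y': 9, 's': 1, 'n': 4}
tbl['t'] = tbl['y']+5 = 14 → {'y': 9, 's': 1, 'n': 4, 't': 14}
del 'n' → {'y': 9, 's': 1, 't': 14}
del 's' → {'y': 9, 't': 14}
del 't' → {'y': 9}
tbl['e'] = 1 → {'y': 9, 'e': 1}
tbl['y'] = 9+5 = 14 → {'y': 14, 'e': 1}
tbl['e'] = 1+1 = 2 → {'y': 14, 'e': 2}

{'y': 14, 'e': 2}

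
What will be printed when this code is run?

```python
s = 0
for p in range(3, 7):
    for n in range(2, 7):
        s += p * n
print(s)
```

p=3,n=2: s = 0+6 = 6
p=3,n=3: s = 6+9 = 15
p=3,n=4: s = 15+12 = 27
p=3,n=5: s = 27+15 = 42
p=3,n=6: s = 42+18 = 60
p=4,n=2: s = 60+8 = 68
p=4,n=3: s = 68+12 = 80
p=4,n=4: s = 80+16 = 96
p=4,n=5: s = 96+20 = 116
p=4,n=6: s = 116+24 = 140
p=5,n=2: s = 140+10 = 150
p=5,n=3: s = 150+15 = 165
p=5,n=4: s = 165+20 = 185
p=5,n=5: s = 185+25 = 210
p=5,n=6: s = 210+30 = 240
p=6,n=2: s = 240+12 = 252
p=6,n=3: s = 252+18 = 270
p=6,n=4: s = 270+24 = 294
p=6,n=5: s = 294+30 = 324
p=6,n=6: s = 324+36 = 360

360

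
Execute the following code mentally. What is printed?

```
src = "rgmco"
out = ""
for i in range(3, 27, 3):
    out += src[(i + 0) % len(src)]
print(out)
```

cgomrcgo

i=3: add src[3]='c' → 'c'
i=6: add src[1]='g' → 'cg'
i=9: add src[4]='o' → 'cgo'
i=12: add src[2]='m' → 'cgom'
i=15: add src[0]='r' → 'cgomr'
i=18: add src[3]='c' → 'cgomrc'
i=21: add src[1]='g' → 'cgomrcg'
i=24: add src[4]='o' → 'cgomrcgo'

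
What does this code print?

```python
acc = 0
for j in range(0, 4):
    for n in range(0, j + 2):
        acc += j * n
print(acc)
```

j=0,n=0: acc = 0+0 = 0
j=0,n=1: acc = 0+0 = 0
j=1,n=0: acc = 0+0 = 0
j=1,n=1: acc = 0+1 = 1
j=1,n=2: acc = 1+2 = 3
j=2,n=0: acc = 3+0 = 3
j=2,n=1: acc = 3+2 = 5
j=2,n=2: acc = 5+4 = 9
j=2,n=3: acc = 9+6 = 15
j=3,n=0: acc = 15+0 = 15
j=3,n=1: acc = 15+3 = 18
j=3,n=2: acc = 18+6 = 24
j=3,n=3: acc = 24+9 = 33
j=3,n=4: acc = 33+12 = 45

45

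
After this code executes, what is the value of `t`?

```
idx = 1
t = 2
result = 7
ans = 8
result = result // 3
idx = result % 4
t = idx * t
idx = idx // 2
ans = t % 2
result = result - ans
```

4

result = 7//3 = 2
idx = 2%4 = 2
t = 2*2 = 4
idx = 2//2 = 1
ans = 4%2 = 0
result = 2-0 = 2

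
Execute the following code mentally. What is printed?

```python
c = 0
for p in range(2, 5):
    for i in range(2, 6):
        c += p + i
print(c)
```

p=2,i=2: c = 0+4 = 4
p=2,i=3: c = 4+5 = 9
p=2,i=4: c = 9+6 = 15
p=2,i=5: c = 15+7 = 22
p=3,i=2: c = 22+5 = 27
p=3,i=3: c = 27+6 = 33
p=3,i=4: c = 33+7 = 40
p=3,i=5: c = 40+8 = 48
p=4,i=2: c = 48+6 = 54
p=4,i=3: c = 54+7 = 61
p=4,i=4: c = 61+8 = 69
p=4,i=5: c = 69+9 = 78

78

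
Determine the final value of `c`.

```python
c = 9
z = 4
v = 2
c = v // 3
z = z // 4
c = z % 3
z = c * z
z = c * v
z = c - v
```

c = 2//3 = 0
z = 4//4 = 1
c = 1%3 = 1
z = 1*1 = 1
z = 1*2 = 2
z = 1-2 = -1

1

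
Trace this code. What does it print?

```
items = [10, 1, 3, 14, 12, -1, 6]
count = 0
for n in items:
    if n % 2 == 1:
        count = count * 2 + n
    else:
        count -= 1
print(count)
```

n=10: not odd, count = 0-1 = -1
n=1: odd, count = (-1)*2+1 = -1
n=3: odd, count = (-1)*2+3 = 1
n=14: not odd, count = 1-1 = 0
n=12: not odd, count = 0-1 = -1
n=-1: odd, count = (-1)*2+(-1) = -3
n=6: not odd, count = (-3)-1 = -4

-4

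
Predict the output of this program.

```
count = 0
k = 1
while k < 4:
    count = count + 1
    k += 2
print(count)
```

2

k=1: count = 0+1 = 1
k=3: count = 1+1 = 2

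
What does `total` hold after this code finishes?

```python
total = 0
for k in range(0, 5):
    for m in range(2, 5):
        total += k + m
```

75

k=0,m=2: total = 0+2 = 2
k=0,m=3: total = 2+3 = 5
k=0,m=4: total = 5+4 = 9
k=1,m=2: total = 9+3 = 12
k=1,m=3: total = 12+4 = 16
k=1,m=4: total = 16+5 = 21
k=2,m=2: total = 21+4 = 25
k=2,m=3: total = 25+5 = 30
k=2,m=4: total = 30+6 = 36
k=3,m=2: total = 36+5 = 41
k=3,m=3: total = 41+6 = 47
k=3,m=4: total = 47+7 = 54
k=4,m=2: total = 54+6 = 60
k=4,m=3: total = 60+7 = 67
k=4,m=4: total = 67+8 = 75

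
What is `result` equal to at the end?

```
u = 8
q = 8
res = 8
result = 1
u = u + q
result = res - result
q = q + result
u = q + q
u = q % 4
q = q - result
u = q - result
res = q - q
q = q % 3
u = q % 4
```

7

u = 8+8 = 16
result = 8-1 = 7
q = 8+7 = 15
u = 15+15 = 30
u = 15%4 = 3
q = 15-7 = 8
u = 8-7 = 1
res = 8-8 = 0
q = 8%3 = 2
u = 2%4 = 2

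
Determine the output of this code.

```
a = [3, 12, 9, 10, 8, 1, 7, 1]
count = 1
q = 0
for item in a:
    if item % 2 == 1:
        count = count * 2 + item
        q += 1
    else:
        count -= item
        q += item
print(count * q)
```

item=3: odd, count = 1*2+3 = 5; q=1
item=12: not odd, count = 5-12 = -7; q=13
item=9: odd, count = (-7)*2+9 = -5; q=14
item=10: not odd, count = (-5)-10 = -15; q=24
item=8: not odd, count = (-15)-8 = -23; q=32
item=1: odd, count = (-23)*2+1 = -45; q=33
item=7: odd, count = (-45)*2+7 = -83; q=34
item=1: odd, count = (-83)*2+1 = -165; q=35
count*q = (-165)*35 = -5775

-5775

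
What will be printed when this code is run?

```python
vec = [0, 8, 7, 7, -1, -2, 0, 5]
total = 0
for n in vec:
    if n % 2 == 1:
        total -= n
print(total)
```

n=0: not odd
n=8: not odd
n=7: odd, total = 0-7 = -7
n=7: odd, total = (-7)-7 = -14
n=-1: odd, total = (-14)-(-1) = -13
n=-2: not odd
n=0: not odd
n=5: odd, total = (-13)-5 = -18

-18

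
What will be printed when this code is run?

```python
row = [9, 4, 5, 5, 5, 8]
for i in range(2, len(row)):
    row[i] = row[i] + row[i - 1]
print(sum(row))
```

82

i=2: row[2] = 5+4 = 9 → [9, 4, 9, 5, 5, 8]
i=3: row[3] = 5+9 = 14 → [9, 4, 9, 14, 5, 8]
i=4: row[4] = 5+14 = 19 → [9, 4, 9, 14, 19, 8]
i=5: row[5] = 8+19 = 27 → [9, 4, 9, 14, 19, 27]
sum = 82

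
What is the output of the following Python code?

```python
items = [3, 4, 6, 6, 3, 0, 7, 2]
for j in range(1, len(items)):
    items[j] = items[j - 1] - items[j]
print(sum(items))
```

-98

j=1: items[1] = 3-4 = -1 → [3, -1, 6, 6, 3, 0, 7, 2]
j=2: items[2] = (-1)-6 = -7 → [3, -1, -7, 6, 3, 0, 7, 2]
j=3: items[3] = (-7)-6 = -13 → [3, -1, -7, -13, 3, 0, 7, 2]
j=4: items[4] = (-13)-3 = -16 → [3, -1, -7, -13, -16, 0, 7, 2]
j=5: items[5] = (-16)-0 = -16 → [3, -1, -7, -13, -16, -16, 7, 2]
j=6: items[6] = (-16)-7 = -23 → [3, -1, -7, -13, -16, -16, -23, 2]
j=7: items[7] = (-23)-2 = -25 → [3, -1, -7, -13, -16, -16, -23, -25]
sum = -98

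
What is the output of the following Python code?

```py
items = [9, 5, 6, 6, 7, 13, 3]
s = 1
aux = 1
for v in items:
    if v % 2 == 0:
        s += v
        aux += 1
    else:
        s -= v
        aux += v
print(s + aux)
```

16

v=9: not even, s = 1-9 = -8; aux=10
v=5: not even, s = (-8)-5 = -13; aux=15
v=6: even, s = (-13)+6 = -7; aux=16
v=6: even, s = (-7)+6 = -1; aux=17
v=7: not even, s = (-1)-7 = -8; aux=24
v=13: not even, s = (-8)-13 = -21; aux=37
v=3: not even, s = (-21)-3 = -24; aux=40
s+aux = (-24)+40 = 16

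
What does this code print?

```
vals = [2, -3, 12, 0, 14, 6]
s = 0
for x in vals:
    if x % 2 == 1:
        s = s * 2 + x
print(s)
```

-3

x=2: not odd
x=-3: odd, s = 0*2+(-3) = -3
x=12: not odd
x=0: not odd
x=14: not odd
x=6: not odd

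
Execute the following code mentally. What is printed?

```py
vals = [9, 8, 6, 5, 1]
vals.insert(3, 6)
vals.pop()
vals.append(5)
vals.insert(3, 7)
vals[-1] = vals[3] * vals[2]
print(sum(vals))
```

insert 6 at 3 → [9, 8, 6, 6, 5, 1]
pop() removes 1 → [9, 8, 6, 6, 5]
append 5 → [9, 8, 6, 6, 5, 5]
insert 7 at 3 → [9, 8, 6, 7, 6, 5, 5]
vals[-1] = vals[3]*vals[2] = 7*6 = 42 → [9, 8, 6, 7, 6, 5, 42]
sum = 83

83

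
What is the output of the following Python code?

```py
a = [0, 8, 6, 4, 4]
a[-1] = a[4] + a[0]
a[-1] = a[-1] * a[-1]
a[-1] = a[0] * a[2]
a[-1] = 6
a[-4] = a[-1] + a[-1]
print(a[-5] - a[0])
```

0

a[-1] = a[4]+a[0] = 4+0 = 4 → [0, 8, 6, 4, 4]
a[-1] = a[-1]*a[-1] = 4*4 = 16 → [0, 8, 6, 4, 16]
a[-1] = a[0]*a[2] = 0*6 = 0 → [0, 8, 6, 4, 0]
a[-1] = 6 → [0, 8, 6, 4, 6]
a[-4] = a[-1]+a[-1] = 6+6 = 12 → [0, 12, 6, 4, 6]
a[-5]-a[0] = 0-0 = 0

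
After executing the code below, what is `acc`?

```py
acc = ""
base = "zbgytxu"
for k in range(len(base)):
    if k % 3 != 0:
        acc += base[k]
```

'bgtx'

k=0: skip
k=1: add 'b' → 'b'
k=2: add 'g' → 'bg'
k=3: skip
k=4: add 't' → 'bgt'
k=5: add 'x' → 'bgtx'
k=6: skip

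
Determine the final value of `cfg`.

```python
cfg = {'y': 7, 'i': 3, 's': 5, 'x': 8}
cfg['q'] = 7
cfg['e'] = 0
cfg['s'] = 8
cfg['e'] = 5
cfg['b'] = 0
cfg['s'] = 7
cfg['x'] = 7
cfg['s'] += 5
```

{'y': 7, 'i': 3, 's': 12, 'x': 7, 'q': 7, 'e': 5, 'b': 0}

cfg['q'] = 7 → {'y': 7, 'i': 3, 's': 5, 'x': 8, 'q': 7}
cfg['e'] = 0 → {'y': 7, 'i': 3, 's': 5, 'x': 8, 'q': 7, 'e': 0}
cfg['s'] = 8 → {'y': 7, 'i': 3, 's': 8, 'x': 8, 'q': 7, 'e': 0}
cfg['e'] = 5 → {'y': 7, 'i': 3, 's': 8, 'x': 8, 'q': 7, 'e': 5}
cfg['b'] = 0 → {'y': 7, 'i': 3, 's': 8, 'x': 8, 'q': 7, 'e': 5, 'b': 0}
cfg['s'] = 7 → {'y': 7, 'i': 3, 's': 7, 'x': 8, 'q': 7, 'e': 5, 'b': 0}
cfg['x'] = 7 → {'y': 7, 'i': 3, 's': 7, 'x': 7, 'q': 7, 'e': 5, 'b': 0}
cfg['s'] = 7+5 = 12 → {'y': 7, 'i': 3, 's': 12, 'x': 7, 'q': 7, 'e': 5, 'b': 0}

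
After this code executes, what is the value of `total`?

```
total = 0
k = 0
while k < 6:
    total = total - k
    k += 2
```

k=0: total = 0-0 = 0
k=2: total = 0-2 = -2
k=4: total = (-2)-4 = -6

-6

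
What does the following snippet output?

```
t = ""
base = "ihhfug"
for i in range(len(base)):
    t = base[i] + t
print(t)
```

i=0: prepend 'i' → 'i'
i=1: prepend 'h' → 'hi'
i=2: prepend 'h' → 'hhi'
i=3: prepend 'f' → 'fhhi'
i=4: prepend 'u' → 'ufhhi'
i=5: prepend 'g' → 'gufhhi'

gufhhi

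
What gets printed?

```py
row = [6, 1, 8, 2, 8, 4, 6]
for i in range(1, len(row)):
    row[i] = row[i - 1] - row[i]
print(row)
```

[6, 5, -3, -5, -13, -17, -23]

i=1: row[1] = 6-1 = 5 → [6, 5, 8, 2, 8, 4, 6]
i=2: row[2] = 5-8 = -3 → [6, 5, -3, 2, 8, 4, 6]
i=3: row[3] = (-3)-2 = -5 → [6, 5, -3, -5, 8, 4, 6]
i=4: row[4] = (-5)-8 = -13 → [6, 5, -3, -5, -13, 4, 6]
i=5: row[5] = (-13)-4 = -17 → [6, 5, -3, -5, -13, -17, 6]
i=6: row[6] = (-17)-6 = -23 → [6, 5, -3, -5, -13, -17, -23]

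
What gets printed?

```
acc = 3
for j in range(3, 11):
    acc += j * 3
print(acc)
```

159

j=3: acc = 3+3*3 = 12
j=4: acc = 12+4*3 = 24
j=5: acc = 24+5*3 = 39
j=6: acc = 39+6*3 = 57
j=7: acc = 57+7*3 = 78
j=8: acc = 78+8*3 = 102
j=9: acc = 102+9*3 = 129
j=10: acc = 129+10*3 = 159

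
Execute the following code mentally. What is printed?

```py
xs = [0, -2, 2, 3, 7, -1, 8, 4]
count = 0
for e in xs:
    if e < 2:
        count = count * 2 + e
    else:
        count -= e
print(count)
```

-41

e=0: <2, count = 0*2+0 = 0
e=-2: <2, count = 0*2+(-2) = -2
e=2: not <2, count = (-2)-2 = -4
e=3: not <2, count = (-4)-3 = -7
e=7: not <2, count = (-7)-7 = -14
e=-1: <2, count = (-14)*2+(-1) = -29
e=8: not <2, count = (-29)-8 = -37
e=4: not <2, count = (-37)-4 = -41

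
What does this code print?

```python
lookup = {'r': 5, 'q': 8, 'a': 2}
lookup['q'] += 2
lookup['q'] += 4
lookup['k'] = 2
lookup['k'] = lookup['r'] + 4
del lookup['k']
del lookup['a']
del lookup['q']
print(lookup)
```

lookup['q'] = 8+2 = 10 → {'r': 5, 'q': 10, 'a': 2}
lookup['q'] = 10+4 = 14 → {'r': 5, 'q': 14, 'a': 2}
lookup['k'] = 2 → {'r': 5, 'q': 14, 'a': 2, 'k': 2}
lookup['k'] = lookup['r']+4 = 9 → {'r': 5, 'q': 14, 'a': 2, 'k': 9}
del 'k' → {'r': 5, 'q': 14, 'a': 2}
del 'a' → {'r': 5, 'q': 14}
del 'q' → {'r': 5}

{'r': 5}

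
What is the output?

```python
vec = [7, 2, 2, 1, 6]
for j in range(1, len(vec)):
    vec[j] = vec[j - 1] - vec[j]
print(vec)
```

j=1: vec[1] = 7-2 = 5 → [7, 5, 2, 1, 6]
j=2: vec[2] = 5-2 = 3 → [7, 5, 3, 1, 6]
j=3: vec[3] = 3-1 = 2 → [7, 5, 3, 2, 6]
j=4: vec[4] = 2-6 = -4 → [7, 5, 3, 2, -4]

[7, 5, 3, 2, -4]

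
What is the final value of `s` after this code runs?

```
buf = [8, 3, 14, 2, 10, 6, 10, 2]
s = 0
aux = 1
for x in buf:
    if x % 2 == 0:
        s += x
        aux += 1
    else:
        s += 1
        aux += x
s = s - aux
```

x=8: even, s = 0+8 = 8; aux=2
x=3: not even, s = 8+1 = 9; aux=5
x=14: even, s = 9+14 = 23; aux=6
x=2: even, s = 23+2 = 25; aux=7
x=10: even, s = 25+10 = 35; aux=8
x=6: even, s = 35+6 = 41; aux=9
x=10: even, s = 41+10 = 51; aux=10
x=2: even, s = 51+2 = 53; aux=11
s-aux = 53-11 = 42

42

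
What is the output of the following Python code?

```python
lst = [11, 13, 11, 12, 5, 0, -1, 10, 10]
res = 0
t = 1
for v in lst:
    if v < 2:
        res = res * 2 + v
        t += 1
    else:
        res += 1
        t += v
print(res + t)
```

v=11: not <2, res = 0+1 = 1; t=12
v=13: not <2, res = 1+1 = 2; t=25
v=11: not <2, res = 2+1 = 3; t=36
v=12: not <2, res = 3+1 = 4; t=48
v=5: not <2, res = 4+1 = 5; t=53
v=0: <2, res = 5*2+0 = 10; t=54
v=-1: <2, res = 10*2+(-1) = 19; t=55
v=10: not <2, res = 19+1 = 20; t=65
v=10: not <2, res = 20+1 = 21; t=75
res+t = 21+75 = 96

96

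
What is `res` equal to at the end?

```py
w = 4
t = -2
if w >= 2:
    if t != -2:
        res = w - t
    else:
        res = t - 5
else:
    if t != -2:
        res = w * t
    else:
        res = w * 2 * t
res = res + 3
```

w=4, t=-2
w >= 2 is True; t != -2 is False
→ res = t - 5 = -7
res = (-7)+3 = -4

-4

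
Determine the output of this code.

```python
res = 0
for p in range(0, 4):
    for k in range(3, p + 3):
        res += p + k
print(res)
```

p=1,k=3: res = 0+4 = 4
p=2,k=3: res = 4+5 = 9
p=2,k=4: res = 9+6 = 15
p=3,k=3: res = 15+6 = 21
p=3,k=4: res = 21+7 = 28
p=3,k=5: res = 28+8 = 36

36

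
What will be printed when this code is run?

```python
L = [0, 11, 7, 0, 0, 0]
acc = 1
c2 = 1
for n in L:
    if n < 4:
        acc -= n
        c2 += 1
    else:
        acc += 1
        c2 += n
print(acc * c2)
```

n=0: <4, acc = 1-0 = 1; c2=2
n=11: not <4, acc = 1+1 = 2; c2=13
n=7: not <4, acc = 2+1 = 3; c2=20
n=0: <4, acc = 3-0 = 3; c2=21
n=0: <4, acc = 3-0 = 3; c2=22
n=0: <4, acc = 3-0 = 3; c2=23
acc*c2 = 3*23 = 69

69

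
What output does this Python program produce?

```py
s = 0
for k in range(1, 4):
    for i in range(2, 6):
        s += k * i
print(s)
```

k=1,i=2: s = 0+2 = 2
k=1,i=3: s = 2+3 = 5
k=1,i=4: s = 5+4 = 9
k=1,i=5: s = 9+5 = 14
k=2,i=2: s = 14+4 = 18
k=2,i=3: s = 18+6 = 24
k=2,i=4: s = 24+8 = 32
k=2,i=5: s = 32+10 = 42
k=3,i=2: s = 42+6 = 48
k=3,i=3: s = 48+9 = 57
k=3,i=4: s = 57+12 = 69
k=3,i=5: s = 69+15 = 84

84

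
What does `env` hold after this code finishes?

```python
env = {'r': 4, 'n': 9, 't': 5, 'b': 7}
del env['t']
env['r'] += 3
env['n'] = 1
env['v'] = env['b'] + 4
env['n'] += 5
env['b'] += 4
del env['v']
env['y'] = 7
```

del 't' → {'r': 4, 'n': 9, 'b': 7}
env['r'] = 4+3 = 7 → {'r': 7, 'n': 9, 'b': 7}
env['n'] = 1 → {'r': 7, 'n': 1, 'b': 7}
env['v'] = env['b']+4 = 11 → {'r': 7, 'n': 1, 'b': 7, 'v': 11}
env['n'] = 1+5 = 6 → {'r': 7, 'n': 6, 'b': 7, 'v': 11}
env['b'] = 7+4 = 11 → {'r': 7, 'n': 6, 'b': 11, 'v': 11}
del 'v' → {'r': 7, 'n': 6, 'b': 11}
env['y'] = 7 → {'r': 7, 'n': 6, 'b': 11, 'y': 7}

{'r': 7, 'n': 6, 'b': 11, 'y': 7}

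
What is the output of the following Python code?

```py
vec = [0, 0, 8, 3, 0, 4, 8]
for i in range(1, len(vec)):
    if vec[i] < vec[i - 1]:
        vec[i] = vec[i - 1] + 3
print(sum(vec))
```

70

i=1: 0>=0, unchanged → [0, 0, 8, 3, 0, 4, 8]
i=2: 8>=0, unchanged → [0, 0, 8, 3, 0, 4, 8]
i=3: 3<8, vec[3] = 8+3 = 11 → [0, 0, 8, 11, 0, 4, 8]
i=4: 0<11, vec[4] = 11+3 = 14 → [0, 0, 8, 11, 14, 4, 8]
i=5: 4<14, vec[5] = 14+3 = 17 → [0, 0, 8, 11, 14, 17, 8]
i=6: 8<17, vec[6] = 17+3 = 20 → [0, 0, 8, 11, 14, 17, 20]
sum = 70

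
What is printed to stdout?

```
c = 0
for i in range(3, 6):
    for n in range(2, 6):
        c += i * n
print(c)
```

i=3,n=2: c = 0+6 = 6
i=3,n=3: c = 6+9 = 15
i=3,n=4: c = 15+12 = 27
i=3,n=5: c = 27+15 = 42
i=4,n=2: c = 42+8 = 50
i=4,n=3: c = 50+12 = 62
i=4,n=4: c = 62+16 = 78
i=4,n=5: c = 78+20 = 98
i=5,n=2: c = 98+10 = 108
i=5,n=3: c = 108+15 = 123
i=5,n=4: c = 123+20 = 143
i=5,n=5: c = 143+25 = 168

168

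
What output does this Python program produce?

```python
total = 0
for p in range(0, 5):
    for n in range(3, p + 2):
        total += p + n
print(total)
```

42

p=2,n=3: total = 0+5 = 5
p=3,n=3: total = 5+6 = 11
p=3,n=4: total = 11+7 = 18
p=4,n=3: total = 18+7 = 25
p=4,n=4: total = 25+8 = 33
p=4,n=5: total = 33+9 = 42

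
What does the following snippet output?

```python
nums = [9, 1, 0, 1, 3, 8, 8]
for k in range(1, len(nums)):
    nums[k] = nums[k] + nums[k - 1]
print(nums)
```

[9, 10, 10, 11, 14, 22, 30]

k=1: nums[1] = 1+9 = 10 → [9, 10, 0, 1, 3, 8, 8]
k=2: nums[2] = 0+10 = 10 → [9, 10, 10, 1, 3, 8, 8]
k=3: nums[3] = 1+10 = 11 → [9, 10, 10, 11, 3, 8, 8]
k=4: nums[4] = 3+11 = 14 → [9, 10, 10, 11, 14, 8, 8]
k=5: nums[5] = 8+14 = 22 → [9, 10, 10, 11, 14, 22, 8]
k=6: nums[6] = 8+22 = 30 → [9, 10, 10, 11, 14, 22, 30]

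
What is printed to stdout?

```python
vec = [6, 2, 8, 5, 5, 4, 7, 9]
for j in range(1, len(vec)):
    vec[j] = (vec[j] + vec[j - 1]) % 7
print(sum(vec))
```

22

j=1: vec[1] = (2+6)%7 = 1 → [6, 1, 8, 5, 5, 4, 7, 9]
j=2: vec[2] = (8+1)%7 = 2 → [6, 1, 2, 5, 5, 4, 7, 9]
j=3: vec[3] = (5+2)%7 = 0 → [6, 1, 2, 0, 5, 4, 7, 9]
j=4: vec[4] = (5+0)%7 = 5 → [6, 1, 2, 0, 5, 4, 7, 9]
j=5: vec[5] = (4+5)%7 = 2 → [6, 1, 2, 0, 5, 2, 7, 9]
j=6: vec[6] = (7+2)%7 = 2 → [6, 1, 2, 0, 5, 2, 2, 9]
j=7: vec[7] = (9+2)%7 = 4 → [6, 1, 2, 0, 5, 2, 2, 4]
sum = 22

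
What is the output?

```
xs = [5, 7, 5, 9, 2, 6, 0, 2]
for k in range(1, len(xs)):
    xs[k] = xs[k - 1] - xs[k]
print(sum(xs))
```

k=1: xs[1] = 5-7 = -2 → [5, -2, 5, 9, 2, 6, 0, 2]
k=2: xs[2] = (-2)-5 = -7 → [5, -2, -7, 9, 2, 6, 0, 2]
k=3: xs[3] = (-7)-9 = -16 → [5, -2, -7, -16, 2, 6, 0, 2]
k=4: xs[4] = (-16)-2 = -18 → [5, -2, -7, -16, -18, 6, 0, 2]
k=5: xs[5] = (-18)-6 = -24 → [5, -2, -7, -16, -18, -24, 0, 2]
k=6: xs[6] = (-24)-0 = -24 → [5, -2, -7, -16, -18, -24, -24, 2]
k=7: xs[7] = (-24)-2 = -26 → [5, -2, -7, -16, -18, -24, -24, -26]
sum = -112

-112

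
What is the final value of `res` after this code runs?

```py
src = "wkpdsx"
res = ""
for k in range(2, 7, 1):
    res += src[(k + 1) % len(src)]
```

k=2: add src[3]='d' → 'd'
k=3: add src[4]='s' → 'ds'
k=4: add src[5]='x' → 'dsx'
k=5: add src[0]='w' → 'dsxw'
k=6: add src[1]='k' → 'dsxwk'

'dsxwk'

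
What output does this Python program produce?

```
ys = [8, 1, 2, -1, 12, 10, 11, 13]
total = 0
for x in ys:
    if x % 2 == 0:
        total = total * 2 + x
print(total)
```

x=8: even, total = 0*2+8 = 8
x=1: not even
x=2: even, total = 8*2+2 = 18
x=-1: not even
x=12: even, total = 18*2+12 = 48
x=10: even, total = 48*2+10 = 106
x=11: not even
x=13: not even

106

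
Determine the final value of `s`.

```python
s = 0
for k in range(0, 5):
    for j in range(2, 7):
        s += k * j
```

k=0,j=2: s = 0+0 = 0
k=0,j=3: s = 0+0 = 0
k=0,j=4: s = 0+0 = 0
k=0,j=5: s = 0+0 = 0
k=0,j=6: s = 0+0 = 0
k=1,j=2: s = 0+2 = 2
k=1,j=3: s = 2+3 = 5
k=1,j=4: s = 5+4 = 9
k=1,j=5: s = 9+5 = 14
k=1,j=6: s = 14+6 = 20
k=2,j=2: s = 20+4 = 24
k=2,j=3: s = 24+6 = 30
k=2,j=4: s = 30+8 = 38
k=2,j=5: s = 38+10 = 48
k=2,j=6: s = 48+12 = 60
k=3,j=2: s = 60+6 = 66
k=3,j=3: s = 66+9 = 75
k=3,j=4: s = 75+12 = 87
k=3,j=5: s = 87+15 = 102
k=3,j=6: s = 102+18 = 120
k=4,j=2: s = 120+8 = 128
k=4,j=3: s = 128+12 = 140
k=4,j=4: s = 140+16 = 156
k=4,j=5: s = 156+20 = 176
k=4,j=6: s = 176+24 = 200

200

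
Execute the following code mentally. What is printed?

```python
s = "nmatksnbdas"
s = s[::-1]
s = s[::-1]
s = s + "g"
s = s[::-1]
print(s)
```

gsadbnsktamn

reverse → 'sadbnsktamn'
reverse → 'nmatksnbdas'
+ 'g' → 'nmatksnbdasg'
reverse → 'gsadbnsktamn'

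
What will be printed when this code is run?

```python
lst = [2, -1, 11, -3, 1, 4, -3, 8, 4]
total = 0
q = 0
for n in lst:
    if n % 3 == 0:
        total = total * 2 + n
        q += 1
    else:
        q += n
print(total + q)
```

22

n=2: not %3==0; q=2
n=-1: not %3==0; q=1
n=11: not %3==0; q=12
n=-3: %3==0, total = 0*2+(-3) = -3; q=13
n=1: not %3==0; q=14
n=4: not %3==0; q=18
n=-3: %3==0, total = (-3)*2+(-3) = -9; q=19
n=8: not %3==0; q=27
n=4: not %3==0; q=31
total+q = (-9)+31 = 22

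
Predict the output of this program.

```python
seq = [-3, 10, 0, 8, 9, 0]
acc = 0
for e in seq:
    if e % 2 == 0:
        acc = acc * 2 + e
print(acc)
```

96

e=-3: not even
e=10: even, acc = 0*2+10 = 10
e=0: even, acc = 10*2+0 = 20
e=8: even, acc = 20*2+8 = 48
e=9: not even
e=0: even, acc = 48*2+0 = 96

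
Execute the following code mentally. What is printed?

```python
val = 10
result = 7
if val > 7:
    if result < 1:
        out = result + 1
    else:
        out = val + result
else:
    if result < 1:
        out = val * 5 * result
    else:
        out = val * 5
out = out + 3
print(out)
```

20

val=10, result=7
val > 7 is True; result < 1 is False
→ out = val + result = 17
out = 17+3 = 20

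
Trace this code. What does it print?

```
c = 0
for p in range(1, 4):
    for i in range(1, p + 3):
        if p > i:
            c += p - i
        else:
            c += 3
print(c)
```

p=1,i=1: not 1>1, c = 0+3 = 3
p=1,i=2: not 1>2, c = 3+3 = 6
p=1,i=3: not 1>3, c = 6+3 = 9
p=2,i=1: 2>1, c = 9+1 = 10
p=2,i=2: not 2>2, c = 10+3 = 13
p=2,i=3: not 2>3, c = 13+3 = 16
p=2,i=4: not 2>4, c = 16+3 = 19
p=3,i=1: 3>1, c = 19+2 = 21
p=3,i=2: 3>2, c = 21+1 = 22
p=3,i=3: not 3>3, c = 22+3 = 25
p=3,i=4: not 3>4, c = 25+3 = 28
p=3,i=5: not 3>5, c = 28+3 = 31

31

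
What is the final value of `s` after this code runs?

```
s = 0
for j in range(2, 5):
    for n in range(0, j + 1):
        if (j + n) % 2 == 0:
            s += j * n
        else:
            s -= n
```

j=2,n=0: even sum, s = 0+0 = 0
j=2,n=1: odd sum, s = 0-1 = -1
j=2,n=2: even sum, s = (-1)+4 = 3
j=3,n=0: odd sum, s = 3-0 = 3
j=3,n=1: even sum, s = 3+3 = 6
j=3,n=2: odd sum, s = 6-2 = 4
j=3,n=3: even sum, s = 4+9 = 13
j=4,n=0: even sum, s = 13+0 = 13
j=4,n=1: odd sum, s = 13-1 = 12
j=4,n=2: even sum, s = 12+8 = 20
j=4,n=3: odd sum, s = 20-3 = 17
j=4,n=4: even sum, s = 17+16 = 33

33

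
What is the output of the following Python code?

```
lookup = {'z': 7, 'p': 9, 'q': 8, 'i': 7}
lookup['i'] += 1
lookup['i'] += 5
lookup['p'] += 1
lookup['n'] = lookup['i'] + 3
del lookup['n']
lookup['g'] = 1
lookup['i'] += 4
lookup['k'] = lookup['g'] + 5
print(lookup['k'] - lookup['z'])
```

-1

lookup['i'] = 7+1 = 8 → {'z': 7, 'p': 9, 'q': 8, 'i': 8}
lookup['i'] = 8+5 = 13 → {'z': 7, 'p': 9, 'q': 8, 'i': 13}
lookup['p'] = 9+1 = 10 → {'z': 7, 'p': 10, 'q': 8, 'i': 13}
lookup['n'] = lookup['i']+3 = 16 → {'z': 7, 'p': 10, 'q': 8, 'i': 13, 'n': 16}
del 'n' → {'z': 7, 'p': 10, 'q': 8, 'i': 13}
lookup['g'] = 1 → {'z': 7, 'p': 10, 'q': 8, 'i': 13, 'g': 1}
lookup['i'] = 13+4 = 17 → {'z': 7, 'p': 10, 'q': 8, 'i': 17, 'g': 1}
lookup['k'] = lookup['g']+5 = 6 → {'z': 7, 'p': 10, 'q': 8, 'i': 17, 'g': 1, 'k': 6}
lookup['k']-lookup['z'] = 6-7 = -1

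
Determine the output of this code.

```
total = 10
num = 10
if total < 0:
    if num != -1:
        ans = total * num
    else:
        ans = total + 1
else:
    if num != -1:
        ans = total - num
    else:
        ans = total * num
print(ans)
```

total=10, num=10
total < 0 is False; num != -1 is True
→ ans = total - num = 0

0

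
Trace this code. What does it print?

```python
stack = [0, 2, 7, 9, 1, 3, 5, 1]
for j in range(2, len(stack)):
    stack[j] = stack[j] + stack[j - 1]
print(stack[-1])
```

j=2: stack[2] = 7+2 = 9 → [0, 2, 9, 9, 1, 3, 5, 1]
j=3: stack[3] = 9+9 = 18 → [0, 2, 9, 18, 1, 3, 5, 1]
j=4: stack[4] = 1+18 = 19 → [0, 2, 9, 18, 19, 3, 5, 1]
j=5: stack[5] = 3+19 = 22 → [0, 2, 9, 18, 19, 22, 5, 1]
j=6: stack[6] = 5+22 = 27 → [0, 2, 9, 18, 19, 22, 27, 1]
j=7: stack[7] = 1+27 = 28 → [0, 2, 9, 18, 19, 22, 27, 28]

28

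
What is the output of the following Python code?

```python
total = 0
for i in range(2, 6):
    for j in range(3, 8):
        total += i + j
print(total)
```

170

i=2,j=3: total = 0+5 = 5
i=2,j=4: total = 5+6 = 11
i=2,j=5: total = 11+7 = 18
i=2,j=6: total = 18+8 = 26
i=2,j=7: total = 26+9 = 35
i=3,j=3: total = 35+6 = 41
i=3,j=4: total = 41+7 = 48
i=3,j=5: total = 48+8 = 56
i=3,j=6: total = 56+9 = 65
i=3,j=7: total = 65+10 = 75
i=4,j=3: total = 75+7 = 82
i=4,j=4: total = 82+8 = 90
i=4,j=5: total = 90+9 = 99
i=4,j=6: total = 99+10 = 109
i=4,j=7: total = 109+11 = 120
i=5,j=3: total = 120+8 = 128
i=5,j=4: total = 128+9 = 137
i=5,j=5: total = 137+10 = 147
i=5,j=6: total = 147+11 = 158
i=5,j=7: total = 158+12 = 170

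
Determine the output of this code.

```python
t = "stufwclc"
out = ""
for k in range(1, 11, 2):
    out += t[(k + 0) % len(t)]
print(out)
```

k=1: add t[1]='t' → 't'
k=3: add t[3]='f' → 'tf'
k=5: add t[5]='c' → 'tfc'
k=7: add t[7]='c' → 'tfcc'
k=9: add t[1]='t' → 'tfcct'

tfcct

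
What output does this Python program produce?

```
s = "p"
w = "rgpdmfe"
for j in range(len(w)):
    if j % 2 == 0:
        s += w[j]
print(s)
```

j=0: add 'r' → 'pr'
j=1: skip
j=2: add 'p' → 'prp'
j=3: skip
j=4: add 'm' → 'prpm'
j=5: skip
j=6: add 'e' → 'prpme'

prpme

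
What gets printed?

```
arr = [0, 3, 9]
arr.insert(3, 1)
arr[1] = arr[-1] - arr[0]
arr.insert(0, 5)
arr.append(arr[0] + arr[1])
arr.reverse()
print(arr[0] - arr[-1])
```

0

insert 1 at 3 → [0, 3, 9, 1]
arr[1] = arr[-1]-arr[0] = 1-0 = 1 → [0, 1, 9, 1]
insert 5 at 0 → [5, 0, 1, 9, 1]
append arr[0]+arr[1] = 5+0 = 5 → [5, 0, 1, 9, 1, 5]
reverse → [5, 1, 9, 1, 0, 5]
arr[0]-arr[-1] = 5-5 = 0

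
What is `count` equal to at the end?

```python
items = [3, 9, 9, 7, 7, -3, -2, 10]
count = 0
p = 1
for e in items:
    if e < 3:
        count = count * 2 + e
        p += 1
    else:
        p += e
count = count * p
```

e=3: not <3; p=4
e=9: not <3; p=13
e=9: not <3; p=22
e=7: not <3; p=29
e=7: not <3; p=36
e=-3: <3, count = 0*2+(-3) = -3; p=37
e=-2: <3, count = (-3)*2+(-2) = -8; p=38
e=10: not <3; p=48
count*p = (-8)*48 = -384

-384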